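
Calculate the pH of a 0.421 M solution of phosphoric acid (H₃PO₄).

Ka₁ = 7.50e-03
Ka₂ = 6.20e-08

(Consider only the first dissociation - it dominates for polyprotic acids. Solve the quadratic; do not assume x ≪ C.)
pH = 1.28

x² + Ka₁·x − Ka₁·C = 0 with Ka₁ = 7.50e-03, C = 0.421.
x = (−Ka₁ + √(Ka₁² + 4·Ka₁·C))/2 = 5.2567e-02 M, so pH = 1.28.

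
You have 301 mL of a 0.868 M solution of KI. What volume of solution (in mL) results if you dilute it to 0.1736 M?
Using M₁V₁ = M₂V₂:
0.868 × 301 = 0.1736 × V₂
V₂ = (0.868 × 301) / 0.1736 = 1505 mL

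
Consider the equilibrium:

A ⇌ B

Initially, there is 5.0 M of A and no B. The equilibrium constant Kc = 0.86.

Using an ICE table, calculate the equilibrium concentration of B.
[B] = 2.312 M

ICE: [A] = 5.0 − x, [B] = x.
Kc = x/(5.0 − x) = 0.86 ⇒ x = 0.86·5.0/(1 + 0.86) = 4.3/1.86 = 2.312.
[B] = x = 2.312 M.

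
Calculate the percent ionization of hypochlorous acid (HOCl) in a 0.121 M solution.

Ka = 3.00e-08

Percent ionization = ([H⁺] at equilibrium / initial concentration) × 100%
Percent ionization = 0.0498%

Let x = [H⁺]. Ka = x²/(C - x) ⇒ x² + (3.00e-08)x - (3.00e-08)(0.121) = 0. x = 6.0234e-05. Percent = (6.0234e-05/0.121) × 100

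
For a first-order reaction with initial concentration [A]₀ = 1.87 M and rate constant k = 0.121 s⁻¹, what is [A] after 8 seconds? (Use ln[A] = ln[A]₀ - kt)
0.7103 M

ln[A] = ln[A]₀ - k·t = ln(1.87) - (0.121)·(8) = 0.6259 - 0.9680 = -0.3421
[A] = e^(-0.3421) = 0.7103 M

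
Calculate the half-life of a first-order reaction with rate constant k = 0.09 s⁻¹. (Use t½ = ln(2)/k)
7.70 s

t½ = ln(2)/k = 0.6931/0.09 = 7.70 s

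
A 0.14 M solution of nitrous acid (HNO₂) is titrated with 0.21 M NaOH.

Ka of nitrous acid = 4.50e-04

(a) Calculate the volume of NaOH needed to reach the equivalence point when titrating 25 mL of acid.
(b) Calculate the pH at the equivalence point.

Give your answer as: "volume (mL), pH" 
V = 16.7 mL, pH = 8.14

(a) At equivalence: moles acid = moles base.
moles acid = 0.14 × 0.025 = 0.0035 mol; V_NaOH = 0.0035/0.21 = 0.01667 L = 16.7 mL.
(b) At equivalence, all acid → conjugate base A⁻ at [A⁻] = 0.0035/0.04167 = 0.084 M.
Kb = Kw/Ka = 1.0e-14/4.50e-04 = 2.222e-11; [OH⁻] = √(Kb·[A⁻]) = 1.366e-06; pOH = 5.86; pH = 14 − pOH = 8.14.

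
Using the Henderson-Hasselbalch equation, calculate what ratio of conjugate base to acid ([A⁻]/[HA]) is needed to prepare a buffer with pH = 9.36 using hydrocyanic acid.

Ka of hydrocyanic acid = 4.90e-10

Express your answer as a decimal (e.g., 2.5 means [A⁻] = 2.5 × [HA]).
[A⁻]/[HA] = 1.123

pKa = −log(4.90e-10) = 9.3098. pH = pKa + log([A⁻]/[HA]). 9.36 = 9.3098 + log(ratio). log(ratio) = 9.36 − 9.3098 = 0.0502. ratio = 10^(0.0502) = 1.123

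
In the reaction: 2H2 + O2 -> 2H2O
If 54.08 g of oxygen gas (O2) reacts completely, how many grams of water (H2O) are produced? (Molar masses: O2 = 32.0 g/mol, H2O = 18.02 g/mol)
Moles of O2 = 54.08 g ÷ 32.0 g/mol = 1.69 mol
Mole ratio: 2 mol H2O / 1 mol O2
Moles of H2O = 1.69 × (2/1) = 3.38 mol
Mass of H2O = 3.38 mol × 18.02 g/mol = 60.91 g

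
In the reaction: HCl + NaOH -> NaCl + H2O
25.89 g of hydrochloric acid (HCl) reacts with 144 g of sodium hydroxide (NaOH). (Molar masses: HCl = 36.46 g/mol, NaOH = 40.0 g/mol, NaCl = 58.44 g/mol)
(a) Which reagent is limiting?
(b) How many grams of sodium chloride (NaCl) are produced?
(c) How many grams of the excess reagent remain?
(a) HCl, (b) 41.5 g, (c) 115.6 g

Moles of HCl = 25.89 g ÷ 36.46 g/mol = 0.710093 mol
Moles of NaOH = 144 g ÷ 40.0 g/mol = 3.6 mol
Moles ÷ coefficient: HCl: 0.710093/1 = 0.7101, NaOH: 3.6/1 = 3.6
(a) HCl has the smaller value, so HCl is the limiting reagent.
(b) Moles of NaCl = 0.710093 mol HCl × (1/1) = 0.710093 mol; mass = 0.710093 mol × 58.44 g/mol = 41.5 g
(c) NaOH consumed = 0.710093 × (1/1) = 0.710093 mol; remaining = 3.6 − 0.710093 = 2.88991 mol; mass = 2.88991 mol × 40.0 g/mol = 115.6 g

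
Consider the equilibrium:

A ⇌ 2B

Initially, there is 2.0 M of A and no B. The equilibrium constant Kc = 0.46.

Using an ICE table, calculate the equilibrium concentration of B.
[B] = 0.851 M

ICE: [A] = 2.0 − x, [B] = 2x.
Kc = (2x)²/(2.0 − x) = 0.46 ⇒ 4x² + 0.46x − 0.92 = 0.
x = (−0.46 + √(0.46² + 4·4·0.92))/(2·4) = (−0.46 + √14.932)/8 = 0.42552.
[B] = 2x = 0.851 M.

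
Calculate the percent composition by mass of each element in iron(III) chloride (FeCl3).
Fe: 34.43%, Cl: 65.57%

Molar mass of FeCl3 = 162.2 g/mol
% Fe = (1 × 55.85) / 162.2 × 100% = 55.85 / 162.2 × 100% = 34.43%
% Cl = (3 × 35.45) / 162.2 × 100% = 106.35 / 162.2 × 100% = 65.57%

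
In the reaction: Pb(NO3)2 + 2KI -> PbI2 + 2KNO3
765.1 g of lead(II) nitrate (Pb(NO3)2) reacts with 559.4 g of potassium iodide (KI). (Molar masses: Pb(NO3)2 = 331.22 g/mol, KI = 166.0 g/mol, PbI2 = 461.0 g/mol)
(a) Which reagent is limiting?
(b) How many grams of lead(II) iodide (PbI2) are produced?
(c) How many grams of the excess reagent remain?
(a) KI, (b) 776.8 g, (c) 207 g

Moles of Pb(NO3)2 = 765.1 g ÷ 331.22 g/mol = 2.30995 mol
Moles of KI = 559.4 g ÷ 166.0 g/mol = 3.36988 mol
Moles ÷ coefficient: Pb(NO3)2: 2.30995/1 = 2.31, KI: 3.36988/2 = 1.685
(a) KI has the smaller value, so KI is the limiting reagent.
(b) Moles of PbI2 = 3.36988 mol KI × (1/2) = 1.68494 mol; mass = 1.68494 mol × 461.0 g/mol = 776.8 g
(c) Pb(NO3)2 consumed = 3.36988 × (1/2) = 1.68494 mol; remaining = 2.30995 − 1.68494 = 0.625005 mol; mass = 0.625005 mol × 331.22 g/mol = 207 g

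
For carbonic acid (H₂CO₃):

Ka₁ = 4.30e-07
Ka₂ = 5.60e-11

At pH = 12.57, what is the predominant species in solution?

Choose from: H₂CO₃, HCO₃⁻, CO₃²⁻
CO₃²⁻

pKa1 = 6.37, pKa2 = 10.25. Each pKa is the crossover between adjacent species; pH = 12.57 lies in the region where CO₃²⁻ predominates.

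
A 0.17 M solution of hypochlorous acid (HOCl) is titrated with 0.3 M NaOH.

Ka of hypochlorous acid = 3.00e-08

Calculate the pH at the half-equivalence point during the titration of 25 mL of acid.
pH = pKa = 7.52

At the half-equivalence point, [HA] = [A⁻], so by Henderson–Hasselbalch pH = pKa + log(1) = pKa.
pKa = −log(3.00e-08) = 7.52.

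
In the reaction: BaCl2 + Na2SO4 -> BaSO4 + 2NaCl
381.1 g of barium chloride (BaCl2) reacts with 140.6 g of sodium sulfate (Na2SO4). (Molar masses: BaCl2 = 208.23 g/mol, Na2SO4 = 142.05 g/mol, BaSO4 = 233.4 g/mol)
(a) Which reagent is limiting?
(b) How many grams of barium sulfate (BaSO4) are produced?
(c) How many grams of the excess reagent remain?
(a) Na2SO4, (b) 231 g, (c) 175 g

Moles of BaCl2 = 381.1 g ÷ 208.23 g/mol = 1.83019 mol
Moles of Na2SO4 = 140.6 g ÷ 142.05 g/mol = 0.989792 mol
Moles ÷ coefficient: BaCl2: 1.83019/1 = 1.83, Na2SO4: 0.989792/1 = 0.9898
(a) Na2SO4 has the smaller value, so Na2SO4 is the limiting reagent.
(b) Moles of BaSO4 = 0.989792 mol Na2SO4 × (1/1) = 0.989792 mol; mass = 0.989792 mol × 233.4 g/mol = 231 g
(c) BaCl2 consumed = 0.989792 × (1/1) = 0.989792 mol; remaining = 1.83019 − 0.989792 = 0.840395 mol; mass = 0.840395 mol × 208.23 g/mol = 175 g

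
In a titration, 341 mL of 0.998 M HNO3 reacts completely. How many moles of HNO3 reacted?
Moles = Molarity × Volume (L)
Moles = 0.998 M × 0.341 L = 0.3403 mol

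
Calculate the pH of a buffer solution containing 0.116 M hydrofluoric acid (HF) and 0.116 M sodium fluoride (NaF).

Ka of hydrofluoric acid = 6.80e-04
pH = 3.17

pKa = -log(6.80e-04) = 3.17. pH = pKa + log([A⁻]/[HA]) = 3.17 + log(0.116/0.116)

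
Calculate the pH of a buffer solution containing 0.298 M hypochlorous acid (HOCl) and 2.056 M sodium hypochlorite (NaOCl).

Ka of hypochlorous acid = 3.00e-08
pH = 8.36

pKa = -log(3.00e-08) = 7.52. pH = pKa + log([A⁻]/[HA]) = 7.52 + log(2.056/0.298)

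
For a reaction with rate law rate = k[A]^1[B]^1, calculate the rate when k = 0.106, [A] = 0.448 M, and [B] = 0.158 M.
0.007503 M/s

rate = k·[A]^1·[B]^1 = 0.106·(0.448)^1·(0.158)^1 = 0.106·0.448·0.158 = 0.007503 M/s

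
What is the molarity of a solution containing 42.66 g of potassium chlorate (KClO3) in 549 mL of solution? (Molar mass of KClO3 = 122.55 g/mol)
Moles of KClO3 = 42.66 g ÷ 122.55 g/mol = 0.348103 mol
Volume = 549 mL = 0.549 L
Molarity = 0.348103 mol ÷ 0.549 L = 0.6341 M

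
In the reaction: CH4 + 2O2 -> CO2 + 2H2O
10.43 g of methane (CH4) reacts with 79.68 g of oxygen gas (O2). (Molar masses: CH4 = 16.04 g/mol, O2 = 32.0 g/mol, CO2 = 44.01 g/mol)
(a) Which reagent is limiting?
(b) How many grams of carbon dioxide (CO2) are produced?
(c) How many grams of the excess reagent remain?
(a) CH4, (b) 28.62 g, (c) 38.06 g

Moles of CH4 = 10.43 g ÷ 16.04 g/mol = 0.650249 mol
Moles of O2 = 79.68 g ÷ 32.0 g/mol = 2.49 mol
Moles ÷ coefficient: CH4: 0.650249/1 = 0.6502, O2: 2.49/2 = 1.245
(a) CH4 has the smaller value, so CH4 is the limiting reagent.
(b) Moles of CO2 = 0.650249 mol CH4 × (1/1) = 0.650249 mol; mass = 0.650249 mol × 44.01 g/mol = 28.62 g
(c) O2 consumed = 0.650249 × (2/1) = 1.3005 mol; remaining = 2.49 − 1.3005 = 1.1895 mol; mass = 1.1895 mol × 32.0 g/mol = 38.06 g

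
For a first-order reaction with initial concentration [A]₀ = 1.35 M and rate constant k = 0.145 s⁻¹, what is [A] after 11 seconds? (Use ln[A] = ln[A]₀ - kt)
0.2739 M

ln[A] = ln[A]₀ - k·t = ln(1.35) - (0.145)·(11) = 0.3001 - 1.5950 = -1.2949
[A] = e^(-1.2949) = 0.2739 M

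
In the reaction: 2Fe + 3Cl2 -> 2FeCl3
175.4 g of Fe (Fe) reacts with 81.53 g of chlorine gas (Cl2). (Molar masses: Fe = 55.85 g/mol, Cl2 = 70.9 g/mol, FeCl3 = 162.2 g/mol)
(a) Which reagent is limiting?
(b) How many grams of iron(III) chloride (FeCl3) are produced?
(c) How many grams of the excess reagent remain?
(a) Cl2, (b) 124.3 g, (c) 132.6 g

Moles of Fe = 175.4 g ÷ 55.85 g/mol = 3.14056 mol
Moles of Cl2 = 81.53 g ÷ 70.9 g/mol = 1.14993 mol
Moles ÷ coefficient: Fe: 3.14056/2 = 1.57, Cl2: 1.14993/3 = 0.3833
(a) Cl2 has the smaller value, so Cl2 is the limiting reagent.
(b) Moles of FeCl3 = 1.14993 mol Cl2 × (2/3) = 0.76662 mol; mass = 0.76662 mol × 162.2 g/mol = 124.3 g
(c) Fe consumed = 1.14993 × (2/3) = 0.76662 mol; remaining = 3.14056 − 0.76662 = 2.37394 mol; mass = 2.37394 mol × 55.85 g/mol = 132.6 g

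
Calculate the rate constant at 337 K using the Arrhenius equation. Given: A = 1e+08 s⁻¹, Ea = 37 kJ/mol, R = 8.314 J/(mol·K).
1.84e+02 s⁻¹

k = A·exp(-Ea/(R·T)) = 1e+08·exp(-37000/(8.314·337)) = 1e+08·exp(-13.2057) = 1e+08·1.8401e-06 = 1.84e+02 s⁻¹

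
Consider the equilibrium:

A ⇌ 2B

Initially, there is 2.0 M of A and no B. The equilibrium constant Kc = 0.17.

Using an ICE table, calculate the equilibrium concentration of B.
[B] = 0.542 M

ICE: [A] = 2.0 − x, [B] = 2x.
Kc = (2x)²/(2.0 − x) = 0.17 ⇒ 4x² + 0.17x − 0.34 = 0.
x = (−0.17 + √(0.17² + 4·4·0.34))/(2·4) = (−0.17 + √5.4689)/8 = 0.27107.
[B] = 2x = 0.542 M.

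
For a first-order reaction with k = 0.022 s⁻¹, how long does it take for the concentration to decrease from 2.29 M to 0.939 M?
40.52 s

From ln[A] = ln[A]₀ - k·t: t = ln([A]₀/[A])/k = ln(2.29/0.939)/0.022 = ln(2.4388)/0.022 = 0.8915/0.022 = 40.52 s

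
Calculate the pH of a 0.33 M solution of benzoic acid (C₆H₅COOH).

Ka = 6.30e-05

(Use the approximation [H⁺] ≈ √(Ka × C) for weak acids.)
pH = 2.34

[H⁺] = √(Ka × C) = √(6.30e-05 × 0.33) = 4.5596e-03. pH = -log(4.5596e-03)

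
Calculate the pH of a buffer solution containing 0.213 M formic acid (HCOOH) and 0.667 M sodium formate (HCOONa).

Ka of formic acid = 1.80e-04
pH = 4.24

pKa = -log(1.80e-04) = 3.74. pH = pKa + log([A⁻]/[HA]) = 3.74 + log(0.667/0.213)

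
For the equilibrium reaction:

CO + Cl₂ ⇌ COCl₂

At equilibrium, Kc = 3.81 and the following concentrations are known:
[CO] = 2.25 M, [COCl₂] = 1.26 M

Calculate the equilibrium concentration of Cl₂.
[Cl₂] = 0.1470 M

Kc = ([COCl₂]) / ([CO] × [Cl₂]) = 3.81
[Cl₂]^1 = (product terms)/(Kc · other reactant terms) = 1.26 / (3.81 · 2.25) = 0.14698
[Cl₂] = 0.1470 M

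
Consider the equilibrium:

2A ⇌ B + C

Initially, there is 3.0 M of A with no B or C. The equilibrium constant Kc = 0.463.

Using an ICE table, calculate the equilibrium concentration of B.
[B] = 0.865 M

ICE: [A] = 3.0 − 2x, [B] = [C] = x.
Kc = x²/(3.0 − 2x)² = 0.463 ⇒ √Kc = x/(3.0 − 2x).
x = √0.463·3.0/(1 + 2√0.463) = 0.68044·3.0/2.3609 = 0.86464.
[B] = x = 0.865 M.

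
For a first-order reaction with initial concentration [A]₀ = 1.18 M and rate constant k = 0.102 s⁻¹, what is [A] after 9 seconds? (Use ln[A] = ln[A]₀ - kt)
0.4712 M

ln[A] = ln[A]₀ - k·t = ln(1.18) - (0.102)·(9) = 0.1655 - 0.9180 = -0.7525
[A] = e^(-0.7525) = 0.4712 M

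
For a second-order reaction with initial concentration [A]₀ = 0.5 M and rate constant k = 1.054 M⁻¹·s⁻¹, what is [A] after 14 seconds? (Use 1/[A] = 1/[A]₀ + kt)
0.0597 M

1/[A] = 1/[A]₀ + k·t = 1/0.5 + (1.054)·(14) = 2.0000 + 14.7560 = 16.7560
[A] = 1/16.7560 = 0.0597 M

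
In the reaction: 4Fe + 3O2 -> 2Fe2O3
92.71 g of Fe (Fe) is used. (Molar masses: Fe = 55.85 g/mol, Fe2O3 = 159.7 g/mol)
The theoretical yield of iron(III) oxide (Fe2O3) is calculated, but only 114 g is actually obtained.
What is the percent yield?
Moles of Fe = 92.71 g ÷ 55.85 g/mol = 1.65998 mol
Mole ratio: 2 mol Fe2O3 / 4 mol Fe
Moles of Fe2O3 = 1.65998 × (2/4) = 0.829991 mol
Theoretical yield = 0.829991 mol × 159.7 g/mol = 132.55 g
Actual yield = 114 g
Percent yield = (114 / 132.55) × 100% = 86.0%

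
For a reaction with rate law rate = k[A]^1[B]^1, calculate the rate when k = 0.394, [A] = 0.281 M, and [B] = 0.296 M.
0.03277 M/s

rate = k·[A]^1·[B]^1 = 0.394·(0.281)^1·(0.296)^1 = 0.394·0.281·0.296 = 0.03277 M/s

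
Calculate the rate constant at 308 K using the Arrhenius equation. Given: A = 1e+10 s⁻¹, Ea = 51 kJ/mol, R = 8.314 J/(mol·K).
2.24e+01 s⁻¹

k = A·exp(-Ea/(R·T)) = 1e+10·exp(-51000/(8.314·308)) = 1e+10·exp(-19.9163) = 1e+10·2.2410e-09 = 2.24e+01 s⁻¹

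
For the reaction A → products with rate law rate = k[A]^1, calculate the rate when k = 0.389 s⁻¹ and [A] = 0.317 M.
0.1233 M/s

rate = k·[A]^1 = 0.389·(0.317)^1 = 0.389·0.317 = 0.1233 M/s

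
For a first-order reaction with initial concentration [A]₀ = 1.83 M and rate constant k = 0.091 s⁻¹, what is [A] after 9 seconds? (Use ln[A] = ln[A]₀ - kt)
0.8068 M

ln[A] = ln[A]₀ - k·t = ln(1.83) - (0.091)·(9) = 0.6043 - 0.8190 = -0.2147
[A] = e^(-0.2147) = 0.8068 M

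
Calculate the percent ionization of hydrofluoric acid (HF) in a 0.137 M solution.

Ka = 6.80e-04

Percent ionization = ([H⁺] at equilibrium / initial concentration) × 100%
Percent ionization = 6.8%

Let x = [H⁺]. Ka = x²/(C - x) ⇒ x² + (6.80e-04)x - (6.80e-04)(0.137) = 0. x = 9.3179e-03. Percent = (9.3179e-03/0.137) × 100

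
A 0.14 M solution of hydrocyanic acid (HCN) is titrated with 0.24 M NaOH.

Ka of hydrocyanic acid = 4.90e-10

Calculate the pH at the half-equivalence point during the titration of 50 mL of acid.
pH = pKa = 9.31

At the half-equivalence point, [HA] = [A⁻], so by Henderson–Hasselbalch pH = pKa + log(1) = pKa.
pKa = −log(4.90e-10) = 9.31.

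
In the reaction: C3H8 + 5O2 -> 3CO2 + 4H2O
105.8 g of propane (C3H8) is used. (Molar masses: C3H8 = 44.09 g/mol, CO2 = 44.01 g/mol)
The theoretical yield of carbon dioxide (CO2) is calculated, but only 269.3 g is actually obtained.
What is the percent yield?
Moles of C3H8 = 105.8 g ÷ 44.09 g/mol = 2.39964 mol
Mole ratio: 3 mol CO2 / 1 mol C3H8
Moles of CO2 = 2.39964 × (3/1) = 7.19891 mol
Theoretical yield = 7.19891 mol × 44.01 g/mol = 316.82 g
Actual yield = 269.3 g
Percent yield = (269.3 / 316.82) × 100% = 85.0%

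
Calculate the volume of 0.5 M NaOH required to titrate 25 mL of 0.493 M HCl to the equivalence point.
V_{base} = 24.6 mL

At equivalence: moles acid = moles base.
moles HCl = 0.493 M × 0.025 L = 0.012325 mol
V_NaOH = 0.012325 mol ÷ 0.5 M = 0.02465 L = 24.6 mL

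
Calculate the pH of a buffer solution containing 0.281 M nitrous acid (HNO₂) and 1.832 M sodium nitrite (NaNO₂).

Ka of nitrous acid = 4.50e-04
pH = 4.16

pKa = -log(4.50e-04) = 3.35. pH = pKa + log([A⁻]/[HA]) = 3.35 + log(1.832/0.281)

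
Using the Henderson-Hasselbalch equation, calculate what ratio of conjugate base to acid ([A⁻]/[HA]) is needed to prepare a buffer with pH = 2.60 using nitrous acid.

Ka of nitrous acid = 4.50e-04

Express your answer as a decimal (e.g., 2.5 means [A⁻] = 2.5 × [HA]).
[A⁻]/[HA] = 0.179

pKa = −log(4.50e-04) = 3.3468. pH = pKa + log([A⁻]/[HA]). 2.60 = 3.3468 + log(ratio). log(ratio) = 2.60 − 3.3468 = -0.7468. ratio = 10^(-0.7468) = 0.179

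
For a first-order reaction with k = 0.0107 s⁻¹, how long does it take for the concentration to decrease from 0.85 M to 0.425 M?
64.78 s

From ln[A] = ln[A]₀ - k·t: t = ln([A]₀/[A])/k = ln(0.85/0.425)/0.0107 = ln(2.0000)/0.0107 = 0.6931/0.0107 = 64.78 s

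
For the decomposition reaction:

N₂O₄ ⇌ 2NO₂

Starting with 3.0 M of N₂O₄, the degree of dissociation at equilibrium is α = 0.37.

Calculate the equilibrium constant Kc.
K_c = 2.6076

x = α·[A]₀ = 0.37 × 3.0 = 1.11 M dissociated.
At eq: [N₂O₄] = 3.0 − 1.11 = 1.89 M; [NO₂] = 2x = 2.22 M.
Kc = [NO₂]²/[N₂O₄] = (2.22)²/1.89 = 2.608.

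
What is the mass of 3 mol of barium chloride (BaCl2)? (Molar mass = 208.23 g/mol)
Mass = 3 mol × 208.23 g/mol = 624.7 g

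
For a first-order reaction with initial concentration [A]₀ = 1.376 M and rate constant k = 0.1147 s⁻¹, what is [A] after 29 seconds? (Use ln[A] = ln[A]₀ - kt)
0.0494 M

ln[A] = ln[A]₀ - k·t = ln(1.376) - (0.1147)·(29) = 0.3192 - 3.3263 = -3.0071
[A] = e^(-3.0071) = 0.0494 M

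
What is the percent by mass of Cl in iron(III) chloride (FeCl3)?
Mass of Cl in formula = 35.45 × 3 = 106.35 g/mol
Molar mass = 162.2 g/mol
% Cl = (106.35/162.2) × 100% = 65.57%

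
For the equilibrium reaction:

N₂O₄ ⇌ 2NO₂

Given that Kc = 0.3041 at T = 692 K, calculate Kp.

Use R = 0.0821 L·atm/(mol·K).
K_p = 17.2769

Δn = (moles gaseous products) − (moles gaseous reactants) = 1
T = 692 K; RT = 0.0821 × 692 = 56.8132
Kp = Kc·(RT)^Δn = 0.3041 × (56.8132)^1 = 0.3041 × 56.8132 = 17.2769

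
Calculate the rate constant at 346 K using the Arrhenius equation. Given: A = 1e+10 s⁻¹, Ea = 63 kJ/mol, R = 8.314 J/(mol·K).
3.08e+00 s⁻¹

k = A·exp(-Ea/(R·T)) = 1e+10·exp(-63000/(8.314·346)) = 1e+10·exp(-21.9005) = 1e+10·3.0812e-10 = 3.08e+00 s⁻¹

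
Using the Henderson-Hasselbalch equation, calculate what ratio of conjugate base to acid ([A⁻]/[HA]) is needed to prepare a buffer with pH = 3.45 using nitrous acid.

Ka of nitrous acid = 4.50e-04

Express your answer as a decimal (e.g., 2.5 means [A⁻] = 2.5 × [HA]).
[A⁻]/[HA] = 1.268

pKa = −log(4.50e-04) = 3.3468. pH = pKa + log([A⁻]/[HA]). 3.45 = 3.3468 + log(ratio). log(ratio) = 3.45 − 3.3468 = 0.1032. ratio = 10^(0.1032) = 1.268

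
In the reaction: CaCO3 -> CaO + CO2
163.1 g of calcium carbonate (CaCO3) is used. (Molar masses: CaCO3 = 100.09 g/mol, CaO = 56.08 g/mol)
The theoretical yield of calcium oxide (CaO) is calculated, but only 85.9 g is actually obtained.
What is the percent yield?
Moles of CaCO3 = 163.1 g ÷ 100.09 g/mol = 1.62953 mol
Mole ratio: 1 mol CaO / 1 mol CaCO3
Moles of CaO = 1.62953 × (1/1) = 1.62953 mol
Theoretical yield = 1.62953 mol × 56.08 g/mol = 91.384 g
Actual yield = 85.9 g
Percent yield = (85.9 / 91.384) × 100% = 94.0%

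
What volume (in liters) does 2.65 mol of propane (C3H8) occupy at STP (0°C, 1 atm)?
At STP, 1 mol of gas occupies 22.4 L
Volume = 2.65 mol × 22.4 L/mol = 59.36 L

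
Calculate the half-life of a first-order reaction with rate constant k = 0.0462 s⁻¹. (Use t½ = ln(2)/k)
15.00 s

t½ = ln(2)/k = 0.6931/0.0462 = 15.00 s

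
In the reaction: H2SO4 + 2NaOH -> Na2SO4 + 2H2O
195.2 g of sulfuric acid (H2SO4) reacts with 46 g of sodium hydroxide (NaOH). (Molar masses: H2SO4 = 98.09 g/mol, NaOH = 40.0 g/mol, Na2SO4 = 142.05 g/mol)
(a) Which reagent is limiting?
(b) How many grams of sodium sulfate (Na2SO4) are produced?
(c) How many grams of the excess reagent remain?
(a) NaOH, (b) 81.68 g, (c) 138.8 g

Moles of H2SO4 = 195.2 g ÷ 98.09 g/mol = 1.99001 mol
Moles of NaOH = 46 g ÷ 40.0 g/mol = 1.15 mol
Moles ÷ coefficient: H2SO4: 1.99001/1 = 1.99, NaOH: 1.15/2 = 0.575
(a) NaOH has the smaller value, so NaOH is the limiting reagent.
(b) Moles of Na2SO4 = 1.15 mol NaOH × (1/2) = 0.575 mol; mass = 0.575 mol × 142.05 g/mol = 81.68 g
(c) H2SO4 consumed = 1.15 × (1/2) = 0.575 mol; remaining = 1.99001 − 0.575 = 1.41501 mol; mass = 1.41501 mol × 98.09 g/mol = 138.8 g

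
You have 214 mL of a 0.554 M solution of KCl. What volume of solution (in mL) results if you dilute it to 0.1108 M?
Using M₁V₁ = M₂V₂:
0.554 × 214 = 0.1108 × V₂
V₂ = (0.554 × 214) / 0.1108 = 1070 mL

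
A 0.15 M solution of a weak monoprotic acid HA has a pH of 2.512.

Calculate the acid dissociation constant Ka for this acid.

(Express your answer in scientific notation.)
K_a = 6.44e-05

[H⁺] = 10^(−pH) = 10^(−2.512) = 3.076e-03 M. For HA ⇌ H⁺ + A⁻, Ka = x²/(C − x) = (3.076e-03)²/(0.15 − 3.076e-03) = 6.44e-05.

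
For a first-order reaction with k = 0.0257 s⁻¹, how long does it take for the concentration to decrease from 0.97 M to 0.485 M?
26.97 s

From ln[A] = ln[A]₀ - k·t: t = ln([A]₀/[A])/k = ln(0.97/0.485)/0.0257 = ln(2.0000)/0.0257 = 0.6931/0.0257 = 26.97 s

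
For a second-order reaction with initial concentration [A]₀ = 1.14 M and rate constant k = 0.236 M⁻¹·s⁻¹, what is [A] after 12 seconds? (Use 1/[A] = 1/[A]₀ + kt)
0.2696 M

1/[A] = 1/[A]₀ + k·t = 1/1.14 + (0.236)·(12) = 0.8772 + 2.8320 = 3.7092
[A] = 1/3.7092 = 0.2696 M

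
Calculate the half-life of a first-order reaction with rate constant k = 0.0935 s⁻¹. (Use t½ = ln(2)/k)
7.41 s

t½ = ln(2)/k = 0.6931/0.0935 = 7.41 s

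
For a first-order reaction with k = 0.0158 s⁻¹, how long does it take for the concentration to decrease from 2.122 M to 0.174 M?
158.29 s

From ln[A] = ln[A]₀ - k·t: t = ln([A]₀/[A])/k = ln(2.122/0.174)/0.0158 = ln(12.1954)/0.0158 = 2.5011/0.0158 = 158.29 s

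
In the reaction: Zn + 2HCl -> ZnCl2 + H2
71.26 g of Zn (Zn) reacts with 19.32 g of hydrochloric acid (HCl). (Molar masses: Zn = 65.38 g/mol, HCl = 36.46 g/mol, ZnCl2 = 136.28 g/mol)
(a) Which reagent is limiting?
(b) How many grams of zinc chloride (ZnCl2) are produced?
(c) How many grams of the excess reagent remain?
(a) HCl, (b) 36.11 g, (c) 53.94 g

Moles of Zn = 71.26 g ÷ 65.38 g/mol = 1.08994 mol
Moles of HCl = 19.32 g ÷ 36.46 g/mol = 0.529896 mol
Moles ÷ coefficient: Zn: 1.08994/1 = 1.09, HCl: 0.529896/2 = 0.2649
(a) HCl has the smaller value, so HCl is the limiting reagent.
(b) Moles of ZnCl2 = 0.529896 mol HCl × (1/2) = 0.264948 mol; mass = 0.264948 mol × 136.28 g/mol = 36.11 g
(c) Zn consumed = 0.529896 × (1/2) = 0.264948 mol; remaining = 1.08994 − 0.264948 = 0.824988 mol; mass = 0.824988 mol × 65.38 g/mol = 53.94 g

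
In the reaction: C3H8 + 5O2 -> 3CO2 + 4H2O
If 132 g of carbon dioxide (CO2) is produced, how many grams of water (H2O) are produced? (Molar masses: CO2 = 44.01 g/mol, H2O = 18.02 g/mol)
Moles of CO2 = 132 g ÷ 44.01 g/mol = 2.99932 mol
Mole ratio: 4 mol H2O / 3 mol CO2
Moles of H2O = 2.99932 × (4/3) = 3.99909 mol
Mass of H2O = 3.99909 mol × 18.02 g/mol = 72.06 g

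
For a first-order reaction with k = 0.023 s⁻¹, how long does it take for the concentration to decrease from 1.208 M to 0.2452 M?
69.33 s

From ln[A] = ln[A]₀ - k·t: t = ln([A]₀/[A])/k = ln(1.208/0.2452)/0.023 = ln(4.9266)/0.023 = 1.5946/0.023 = 69.33 s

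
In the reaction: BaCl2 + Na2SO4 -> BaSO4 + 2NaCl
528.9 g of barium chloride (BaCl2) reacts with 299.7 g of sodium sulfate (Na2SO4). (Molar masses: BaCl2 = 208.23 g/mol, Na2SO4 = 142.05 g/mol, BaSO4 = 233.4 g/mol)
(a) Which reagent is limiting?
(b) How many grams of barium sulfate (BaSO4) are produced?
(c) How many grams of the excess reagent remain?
(a) Na2SO4, (b) 492.4 g, (c) 89.57 g

Moles of BaCl2 = 528.9 g ÷ 208.23 g/mol = 2.53998 mol
Moles of Na2SO4 = 299.7 g ÷ 142.05 g/mol = 2.10982 mol
Moles ÷ coefficient: BaCl2: 2.53998/1 = 2.54, Na2SO4: 2.10982/1 = 2.11
(a) Na2SO4 has the smaller value, so Na2SO4 is the limiting reagent.
(b) Moles of BaSO4 = 2.10982 mol Na2SO4 × (1/1) = 2.10982 mol; mass = 2.10982 mol × 233.4 g/mol = 492.4 g
(c) BaCl2 consumed = 2.10982 × (1/1) = 2.10982 mol; remaining = 2.53998 − 2.10982 = 0.430159 mol; mass = 0.430159 mol × 208.23 g/mol = 89.57 g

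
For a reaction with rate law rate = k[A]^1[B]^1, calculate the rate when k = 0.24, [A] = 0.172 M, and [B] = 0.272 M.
0.01123 M/s

rate = k·[A]^1·[B]^1 = 0.24·(0.172)^1·(0.272)^1 = 0.24·0.172·0.272 = 0.01123 M/s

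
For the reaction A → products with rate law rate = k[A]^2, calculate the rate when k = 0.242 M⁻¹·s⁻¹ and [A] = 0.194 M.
0.009108 M/s

rate = k·[A]^2 = 0.242·(0.194)^2 = 0.242·0.037636 = 0.009108 M/s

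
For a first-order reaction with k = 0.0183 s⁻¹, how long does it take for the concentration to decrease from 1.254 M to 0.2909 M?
79.84 s

From ln[A] = ln[A]₀ - k·t: t = ln([A]₀/[A])/k = ln(1.254/0.2909)/0.0183 = ln(4.3108)/0.0183 = 1.4611/0.0183 = 79.84 s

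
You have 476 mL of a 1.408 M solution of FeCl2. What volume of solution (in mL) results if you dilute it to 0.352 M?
Using M₁V₁ = M₂V₂:
1.408 × 476 = 0.352 × V₂
V₂ = (1.408 × 476) / 0.352 = 1904 mL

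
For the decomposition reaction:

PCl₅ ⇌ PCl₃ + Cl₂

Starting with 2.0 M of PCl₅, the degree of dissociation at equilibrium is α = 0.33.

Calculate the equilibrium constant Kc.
K_c = 0.3251

x = α·[A]₀ = 0.33 × 2.0 = 0.66 M dissociated.
At eq: [PCl₅] = 2.0 − 0.66 = 1.34 M; [PCl₃] = [Cl₂] = x = 0.66 M.
Kc = [PCl₃][Cl₂]/[PCl₅] = (0.66)²/1.34 = 0.3251.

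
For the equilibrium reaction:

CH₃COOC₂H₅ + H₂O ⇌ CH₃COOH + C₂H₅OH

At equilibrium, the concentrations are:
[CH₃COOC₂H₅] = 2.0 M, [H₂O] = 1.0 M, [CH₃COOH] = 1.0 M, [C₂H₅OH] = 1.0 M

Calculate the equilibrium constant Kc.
K_c = 0.5000

Kc = ([CH₃COOH] × [C₂H₅OH]) / ([CH₃COOC₂H₅] × [H₂O])
   = ((1.0)·(1.0)) / ((2.0)·(1.0))
   = 1 / 2 = 0.5000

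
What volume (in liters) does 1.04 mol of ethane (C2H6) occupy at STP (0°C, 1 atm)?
At STP, 1 mol of gas occupies 22.4 L
Volume = 1.04 mol × 22.4 L/mol = 23.30 L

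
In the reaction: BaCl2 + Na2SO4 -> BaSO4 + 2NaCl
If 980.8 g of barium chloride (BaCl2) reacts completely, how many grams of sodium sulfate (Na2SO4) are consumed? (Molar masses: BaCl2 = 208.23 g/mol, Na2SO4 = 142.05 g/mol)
Moles of BaCl2 = 980.8 g ÷ 208.23 g/mol = 4.71018 mol
Mole ratio: 1 mol Na2SO4 / 1 mol BaCl2
Moles of Na2SO4 = 4.71018 × (1/1) = 4.71018 mol
Mass of Na2SO4 = 4.71018 mol × 142.05 g/mol = 669.1 g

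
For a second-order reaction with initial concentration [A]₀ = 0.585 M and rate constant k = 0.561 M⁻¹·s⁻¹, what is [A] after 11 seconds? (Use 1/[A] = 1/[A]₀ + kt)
0.1269 M

1/[A] = 1/[A]₀ + k·t = 1/0.585 + (0.561)·(11) = 1.7094 + 6.1710 = 7.8804
[A] = 1/7.8804 = 0.1269 M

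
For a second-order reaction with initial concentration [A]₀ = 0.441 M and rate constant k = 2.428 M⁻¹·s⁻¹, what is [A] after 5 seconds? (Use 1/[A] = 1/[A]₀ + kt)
0.0694 M

1/[A] = 1/[A]₀ + k·t = 1/0.441 + (2.428)·(5) = 2.2676 + 12.1400 = 14.4076
[A] = 1/14.4076 = 0.0694 M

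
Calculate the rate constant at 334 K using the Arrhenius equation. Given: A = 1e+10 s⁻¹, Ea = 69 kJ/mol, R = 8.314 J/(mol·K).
1.62e-01 s⁻¹

k = A·exp(-Ea/(R·T)) = 1e+10·exp(-69000/(8.314·334)) = 1e+10·exp(-24.8481) = 1e+10·1.6167e-11 = 1.62e-01 s⁻¹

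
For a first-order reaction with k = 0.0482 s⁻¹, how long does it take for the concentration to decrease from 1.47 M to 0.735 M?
14.38 s

From ln[A] = ln[A]₀ - k·t: t = ln([A]₀/[A])/k = ln(1.47/0.735)/0.0482 = ln(2.0000)/0.0482 = 0.6931/0.0482 = 14.38 s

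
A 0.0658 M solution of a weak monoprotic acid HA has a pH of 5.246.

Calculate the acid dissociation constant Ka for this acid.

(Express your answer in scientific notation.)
K_a = 4.90e-10

[H⁺] = 10^(−pH) = 10^(−5.246) = 5.675e-06 M. For HA ⇌ H⁺ + A⁻, Ka = x²/(C − x) = (5.675e-06)²/(0.0658 − 5.675e-06) = 4.90e-10.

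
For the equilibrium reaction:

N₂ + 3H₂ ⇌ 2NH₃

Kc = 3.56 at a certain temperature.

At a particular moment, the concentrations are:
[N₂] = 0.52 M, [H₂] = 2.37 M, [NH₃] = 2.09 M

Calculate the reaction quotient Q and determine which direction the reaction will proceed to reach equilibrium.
Q = 0.631, Q < K, reaction proceeds forward (toward products)

Q = ([NH₃]^2) / ([N₂] × [H₂]^3)
  = ((2.09)^2) / ((0.52)·(2.37)^3) = 4.3681/6.9223 = 0.631
Since Q = 0.631 < Kc = 3.56, the reaction proceeds forward (toward products) to reach equilibrium.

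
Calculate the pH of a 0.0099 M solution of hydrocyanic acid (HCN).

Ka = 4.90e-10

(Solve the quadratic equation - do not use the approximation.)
pH = 5.66

x² + Ka×x - Ka×C = 0. Using quadratic formula: [H⁺] = 2.2023e-06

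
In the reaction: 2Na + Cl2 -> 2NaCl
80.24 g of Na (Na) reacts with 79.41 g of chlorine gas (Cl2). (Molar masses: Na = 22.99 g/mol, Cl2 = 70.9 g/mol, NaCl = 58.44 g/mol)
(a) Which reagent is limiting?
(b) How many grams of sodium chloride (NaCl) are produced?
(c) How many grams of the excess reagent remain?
(a) Cl2, (b) 130.9 g, (c) 28.74 g

Moles of Na = 80.24 g ÷ 22.99 g/mol = 3.49021 mol
Moles of Cl2 = 79.41 g ÷ 70.9 g/mol = 1.12003 mol
Moles ÷ coefficient: Na: 3.49021/2 = 1.745, Cl2: 1.12003/1 = 1.12
(a) Cl2 has the smaller value, so Cl2 is the limiting reagent.
(b) Moles of NaCl = 1.12003 mol Cl2 × (2/1) = 2.24006 mol; mass = 2.24006 mol × 58.44 g/mol = 130.9 g
(c) Na consumed = 1.12003 × (2/1) = 2.24006 mol; remaining = 3.49021 − 2.24006 = 1.25016 mol; mass = 1.25016 mol × 22.99 g/mol = 28.74 g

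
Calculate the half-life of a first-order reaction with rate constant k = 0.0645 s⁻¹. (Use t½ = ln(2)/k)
10.75 s

t½ = ln(2)/k = 0.6931/0.0645 = 10.75 s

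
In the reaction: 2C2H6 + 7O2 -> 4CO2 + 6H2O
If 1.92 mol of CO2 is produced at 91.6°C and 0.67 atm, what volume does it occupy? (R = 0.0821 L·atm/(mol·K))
T = 91.6°C + 273.15 = 364.75 K
V = nRT/P = (1.92 × 0.0821 × 364.75) / 0.67
V = 85.82 L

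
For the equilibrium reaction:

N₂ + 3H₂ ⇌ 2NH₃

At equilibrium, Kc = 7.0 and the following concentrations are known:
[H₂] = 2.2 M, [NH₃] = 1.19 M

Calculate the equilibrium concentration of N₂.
[N₂] = 0.0190 M

Kc = ([NH₃]^2) / ([N₂] × [H₂]^3) = 7.0
[N₂]^1 = (product terms)/(Kc · other reactant terms) = 1.4161 / (7.0 · 10.648) = 0.018999
[N₂] = 0.0190 M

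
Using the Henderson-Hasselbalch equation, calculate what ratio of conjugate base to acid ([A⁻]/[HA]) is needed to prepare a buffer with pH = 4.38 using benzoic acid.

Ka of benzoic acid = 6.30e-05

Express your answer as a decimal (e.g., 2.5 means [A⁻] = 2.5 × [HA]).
[A⁻]/[HA] = 1.511

pKa = −log(6.30e-05) = 4.2007. pH = pKa + log([A⁻]/[HA]). 4.38 = 4.2007 + log(ratio). log(ratio) = 4.38 − 4.2007 = 0.1793. ratio = 10^(0.1793) = 1.511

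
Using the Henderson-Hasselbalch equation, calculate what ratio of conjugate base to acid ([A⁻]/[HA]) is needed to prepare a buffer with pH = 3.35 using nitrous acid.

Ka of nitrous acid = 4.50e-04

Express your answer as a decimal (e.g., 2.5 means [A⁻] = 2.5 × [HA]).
[A⁻]/[HA] = 1.007

pKa = −log(4.50e-04) = 3.3468. pH = pKa + log([A⁻]/[HA]). 3.35 = 3.3468 + log(ratio). log(ratio) = 3.35 − 3.3468 = 0.0032. ratio = 10^(0.0032) = 1.007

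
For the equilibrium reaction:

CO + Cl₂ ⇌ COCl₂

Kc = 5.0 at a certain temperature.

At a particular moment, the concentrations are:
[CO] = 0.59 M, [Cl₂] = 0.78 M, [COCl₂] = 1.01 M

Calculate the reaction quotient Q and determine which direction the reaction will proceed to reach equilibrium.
Q = 2.195, Q < K, reaction proceeds forward (toward products)

Q = ([COCl₂]) / ([CO] × [Cl₂])
  = ((1.01)) / ((0.59)·(0.78)) = 1.01/0.4602 = 2.195
Since Q = 2.195 < Kc = 5.0, the reaction proceeds forward (toward products) to reach equilibrium.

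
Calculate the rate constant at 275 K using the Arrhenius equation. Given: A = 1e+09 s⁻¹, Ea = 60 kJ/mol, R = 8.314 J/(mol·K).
4.01e-03 s⁻¹

k = A·exp(-Ea/(R·T)) = 1e+09·exp(-60000/(8.314·275)) = 1e+09·exp(-26.2427) = 1e+09·4.0081e-12 = 4.01e-03 s⁻¹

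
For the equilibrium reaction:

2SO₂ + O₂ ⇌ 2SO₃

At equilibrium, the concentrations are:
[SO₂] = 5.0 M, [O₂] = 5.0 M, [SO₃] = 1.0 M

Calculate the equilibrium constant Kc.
K_c = 8.00e-03

Kc = ([SO₃]^2) / ([SO₂]^2 × [O₂])
   = ((1.0)^2) / ((5.0)^2·(5.0))
   = 1 / 125 = 8.00e-03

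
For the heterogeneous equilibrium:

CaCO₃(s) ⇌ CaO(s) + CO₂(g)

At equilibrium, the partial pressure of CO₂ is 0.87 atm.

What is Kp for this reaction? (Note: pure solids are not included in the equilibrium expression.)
K_p = 0.87

Solids (CaCO₃, CaO) have activity 1 and are excluded.
Kp = P(CO₂) = 0.87.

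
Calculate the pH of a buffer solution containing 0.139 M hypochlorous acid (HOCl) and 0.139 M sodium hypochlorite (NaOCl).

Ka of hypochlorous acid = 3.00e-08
pH = 7.52

pKa = -log(3.00e-08) = 7.52. pH = pKa + log([A⁻]/[HA]) = 7.52 + log(0.139/0.139)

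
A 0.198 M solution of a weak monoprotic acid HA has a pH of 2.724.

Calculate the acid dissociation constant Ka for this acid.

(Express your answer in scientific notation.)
K_a = 1.82e-05

[H⁺] = 10^(−pH) = 10^(−2.724) = 1.888e-03 M. For HA ⇌ H⁺ + A⁻, Ka = x²/(C − x) = (1.888e-03)²/(0.198 − 1.888e-03) = 1.82e-05.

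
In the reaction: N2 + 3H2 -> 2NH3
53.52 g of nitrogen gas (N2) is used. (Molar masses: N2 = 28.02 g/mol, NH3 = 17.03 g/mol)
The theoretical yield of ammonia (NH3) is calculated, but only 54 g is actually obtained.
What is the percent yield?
Moles of N2 = 53.52 g ÷ 28.02 g/mol = 1.91006 mol
Mole ratio: 2 mol NH3 / 1 mol N2
Moles of NH3 = 1.91006 × (2/1) = 3.82013 mol
Theoretical yield = 3.82013 mol × 17.03 g/mol = 65.057 g
Actual yield = 54 g
Percent yield = (54 / 65.057) × 100% = 83.0%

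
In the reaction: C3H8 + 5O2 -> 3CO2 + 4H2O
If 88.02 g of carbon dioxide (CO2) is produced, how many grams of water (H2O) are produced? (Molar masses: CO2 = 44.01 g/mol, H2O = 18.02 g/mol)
Moles of CO2 = 88.02 g ÷ 44.01 g/mol = 2 mol
Mole ratio: 4 mol H2O / 3 mol CO2
Moles of H2O = 2 × (4/3) = 2.66667 mol
Mass of H2O = 2.66667 mol × 18.02 g/mol = 48.05 g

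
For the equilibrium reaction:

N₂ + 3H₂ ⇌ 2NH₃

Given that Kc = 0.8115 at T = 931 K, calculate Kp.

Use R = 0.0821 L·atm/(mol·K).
K_p = 1.39e-04

Δn = (moles gaseous products) − (moles gaseous reactants) = -2
T = 931 K; RT = 0.0821 × 931 = 76.4351
Kp = Kc·(RT)^Δn = 0.8115 × (76.4351)^-2 = 0.8115 × 0.000171165 = 1.39e-04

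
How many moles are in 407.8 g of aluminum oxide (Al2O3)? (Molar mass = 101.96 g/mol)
Moles = 407.8 g ÷ 101.96 g/mol = 4 mol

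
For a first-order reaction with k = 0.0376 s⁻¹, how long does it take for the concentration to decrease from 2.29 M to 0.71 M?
31.14 s

From ln[A] = ln[A]₀ - k·t: t = ln([A]₀/[A])/k = ln(2.29/0.71)/0.0376 = ln(3.2254)/0.0376 = 1.1710/0.0376 = 31.14 s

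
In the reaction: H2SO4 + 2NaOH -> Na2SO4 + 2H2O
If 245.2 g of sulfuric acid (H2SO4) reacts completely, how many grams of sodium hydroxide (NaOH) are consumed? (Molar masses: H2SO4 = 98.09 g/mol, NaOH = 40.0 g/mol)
Moles of H2SO4 = 245.2 g ÷ 98.09 g/mol = 2.49975 mol
Mole ratio: 2 mol NaOH / 1 mol H2SO4
Moles of NaOH = 2.49975 × (2/1) = 4.99949 mol
Mass of NaOH = 4.99949 mol × 40.0 g/mol = 200 g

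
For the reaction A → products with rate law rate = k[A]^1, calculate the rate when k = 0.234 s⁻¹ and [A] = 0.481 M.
0.1126 M/s

rate = k·[A]^1 = 0.234·(0.481)^1 = 0.234·0.481 = 0.1126 M/s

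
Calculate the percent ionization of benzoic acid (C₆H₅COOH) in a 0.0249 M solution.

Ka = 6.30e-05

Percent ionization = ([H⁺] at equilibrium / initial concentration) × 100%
Percent ionization = 4.91%

Let x = [H⁺]. Ka = x²/(C - x) ⇒ x² + (6.30e-05)x - (6.30e-05)(0.0249) = 0. x = 1.2214e-03. Percent = (1.2214e-03/0.0249) × 100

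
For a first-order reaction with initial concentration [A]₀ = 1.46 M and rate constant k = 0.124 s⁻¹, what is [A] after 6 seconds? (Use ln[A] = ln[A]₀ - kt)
0.6938 M

ln[A] = ln[A]₀ - k·t = ln(1.46) - (0.124)·(6) = 0.3784 - 0.7440 = -0.3656
[A] = e^(-0.3656) = 0.6938 M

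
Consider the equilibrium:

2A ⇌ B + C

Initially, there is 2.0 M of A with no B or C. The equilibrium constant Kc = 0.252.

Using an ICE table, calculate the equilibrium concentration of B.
[B] = 0.501 M

ICE: [A] = 2.0 − 2x, [B] = [C] = x.
Kc = x²/(2.0 − 2x)² = 0.252 ⇒ √Kc = x/(2.0 − 2x).
x = √0.252·2.0/(1 + 2√0.252) = 0.502·2.0/2.004 = 0.501.
[B] = x = 0.501 M.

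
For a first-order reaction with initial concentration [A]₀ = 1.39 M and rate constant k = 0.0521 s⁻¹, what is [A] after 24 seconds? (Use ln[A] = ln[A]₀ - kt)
0.3981 M

ln[A] = ln[A]₀ - k·t = ln(1.39) - (0.0521)·(24) = 0.3293 - 1.2504 = -0.9211
[A] = e^(-0.9211) = 0.3981 M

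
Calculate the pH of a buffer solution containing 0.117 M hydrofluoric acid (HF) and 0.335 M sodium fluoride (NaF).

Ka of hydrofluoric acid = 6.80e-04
pH = 3.62

pKa = -log(6.80e-04) = 3.17. pH = pKa + log([A⁻]/[HA]) = 3.17 + log(0.335/0.117)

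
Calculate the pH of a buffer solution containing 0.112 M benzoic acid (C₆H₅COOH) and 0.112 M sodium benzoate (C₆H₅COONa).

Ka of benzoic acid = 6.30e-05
pH = 4.20

pKa = -log(6.30e-05) = 4.20. pH = pKa + log([A⁻]/[HA]) = 4.20 + log(0.112/0.112)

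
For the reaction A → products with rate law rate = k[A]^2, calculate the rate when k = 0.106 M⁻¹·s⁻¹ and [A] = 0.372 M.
0.01467 M/s

rate = k·[A]^2 = 0.106·(0.372)^2 = 0.106·0.138384 = 0.01467 M/s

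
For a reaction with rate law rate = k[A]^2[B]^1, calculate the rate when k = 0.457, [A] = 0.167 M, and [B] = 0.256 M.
0.003263 M/s

rate = k·[A]^2·[B]^1 = 0.457·(0.167)^2·(0.256)^1 = 0.457·0.027889·0.256 = 0.003263 M/s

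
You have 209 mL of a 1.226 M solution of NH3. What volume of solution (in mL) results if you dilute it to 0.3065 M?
Using M₁V₁ = M₂V₂:
1.226 × 209 = 0.3065 × V₂
V₂ = (1.226 × 209) / 0.3065 = 836 mL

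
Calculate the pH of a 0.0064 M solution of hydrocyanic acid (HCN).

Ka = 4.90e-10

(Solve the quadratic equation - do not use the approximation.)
pH = 5.75

x² + Ka×x - Ka×C = 0. Using quadratic formula: [H⁺] = 1.7706e-06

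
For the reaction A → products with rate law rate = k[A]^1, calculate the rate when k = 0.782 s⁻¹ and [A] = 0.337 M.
0.2635 M/s

rate = k·[A]^1 = 0.782·(0.337)^1 = 0.782·0.337 = 0.2635 M/s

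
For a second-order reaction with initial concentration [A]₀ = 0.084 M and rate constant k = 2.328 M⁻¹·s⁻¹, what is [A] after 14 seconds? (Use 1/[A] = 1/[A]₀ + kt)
0.0225 M

1/[A] = 1/[A]₀ + k·t = 1/0.084 + (2.328)·(14) = 11.9048 + 32.5920 = 44.4968
[A] = 1/44.4968 = 0.0225 M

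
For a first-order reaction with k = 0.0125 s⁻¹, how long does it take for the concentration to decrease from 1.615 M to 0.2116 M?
162.59 s

From ln[A] = ln[A]₀ - k·t: t = ln([A]₀/[A])/k = ln(1.615/0.2116)/0.0125 = ln(7.6323)/0.0125 = 2.0324/0.0125 = 162.59 s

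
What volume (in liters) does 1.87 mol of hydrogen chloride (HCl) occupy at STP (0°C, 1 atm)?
At STP, 1 mol of gas occupies 22.4 L
Volume = 1.87 mol × 22.4 L/mol = 41.89 L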